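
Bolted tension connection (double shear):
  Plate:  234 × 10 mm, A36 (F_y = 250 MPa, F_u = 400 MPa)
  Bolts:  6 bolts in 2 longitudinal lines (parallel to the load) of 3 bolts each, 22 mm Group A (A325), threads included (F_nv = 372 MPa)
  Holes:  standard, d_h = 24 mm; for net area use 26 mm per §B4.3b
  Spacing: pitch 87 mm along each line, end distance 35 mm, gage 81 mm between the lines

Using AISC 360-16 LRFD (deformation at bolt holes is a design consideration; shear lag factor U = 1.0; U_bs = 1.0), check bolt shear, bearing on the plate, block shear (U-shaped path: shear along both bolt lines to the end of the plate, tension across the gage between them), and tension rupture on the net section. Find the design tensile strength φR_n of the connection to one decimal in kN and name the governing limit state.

546.0 kN (net-section rupture governs)

Bolt shear: A_b = π(22)²/4 = 380.13 mm². φR_n = 0.75 × 372 × 380.13 × 6 × 2 = 1272.7 kN.
Bearing (10 mm plate, F_u = 400 MPa): end bolts L_c = 35 − 24/2 = 23, R_n = min(1.2×23×10×400, 2.4×22×10×400) = 110.4 kN/bolt; interior L_c = 87 − 24 = 63, R_n = 211.2 kN/bolt. φR_n = 0.75 × (2×110.4 + 4×211.2) = 799.2 kN.
Block shear: shear path 2×[35+2×87] = 2×209 mm, A_gv = 4180, A_nv = 2×(209 − 2.5×26)×10 = 2880 mm²; tension across gage: (81 − 1×26)×10 = 550 mm². R_n = min(0.6×400×2880, 0.6×250×4180) + 1.0×400×550 = min(691.2, 627) + 220 = 847 kN. φR_n = 0.75 × 847 = 635.3 kN.
Tension rupture (net): A_n = (234 − 2×26)×10 = 1820 mm² (U = 1.0, A_e = A_n). φR_n = 0.75 × 400 × 1820 = 546.0 kN.
Governing: min(1272.7, 799.2, 635.3, 546.0) = 546.0 kN → net-section rupture.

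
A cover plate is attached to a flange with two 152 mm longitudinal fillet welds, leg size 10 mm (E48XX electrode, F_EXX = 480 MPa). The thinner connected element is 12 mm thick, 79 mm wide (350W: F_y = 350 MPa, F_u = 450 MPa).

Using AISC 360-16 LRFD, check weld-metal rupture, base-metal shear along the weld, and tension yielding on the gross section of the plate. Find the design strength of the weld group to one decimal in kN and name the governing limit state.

298.6 kN (gross-section yield governs)

Weld metal: throat = 0.707×10 = 7.07 mm, L = 2×152 = 304 mm. φR_n = 0.75 × 0.6 × 480 × 7.07 × 304 = 464.2 kN.
Base metal shear (12 mm plate): yield φR_n = 1.0×0.6×350×12×304 = 766.1 kN; rupture φR_n = 0.75×0.6×450×12×304 = 738.7 kN; take 738.7 kN (rupture).
Tension yield (gross): A_g = 79×12 = 948 mm². φR_n = 0.90 × 350 × 948 = 298.6 kN.
Governing: min(464.2, 738.7, 298.6) = 298.6 kN → gross-section yield.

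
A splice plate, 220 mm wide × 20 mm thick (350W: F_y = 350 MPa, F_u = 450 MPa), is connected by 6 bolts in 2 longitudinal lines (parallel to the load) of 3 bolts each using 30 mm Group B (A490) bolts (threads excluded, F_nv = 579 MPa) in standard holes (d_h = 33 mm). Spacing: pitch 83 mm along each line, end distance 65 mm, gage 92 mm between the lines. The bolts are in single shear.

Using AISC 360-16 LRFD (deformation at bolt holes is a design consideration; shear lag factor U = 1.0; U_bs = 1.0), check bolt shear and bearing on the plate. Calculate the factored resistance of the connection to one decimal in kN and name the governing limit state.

Bolt shear: A_b = π(30)²/4 = 706.86 mm². φR_n = 0.75 × 579 × 706.86 × 6 × 1 = 1841.7 kN.
Bearing (20 mm plate, F_u = 450 MPa): end bolts L_c = 65 − 33/2 = 48.5, R_n = min(1.2×48.5×20×450, 2.4×30×20×450) = 523.8 kN/bolt; interior L_c = 83 − 33 = 50, R_n = 540 kN/bolt. φR_n = 0.75 × (2×523.8 + 4×540) = 2405.7 kN.
Governing: min(1841.7, 2405.7) = 1841.7 kN → bolt shear.

1841.7 kN (bolt shear governs)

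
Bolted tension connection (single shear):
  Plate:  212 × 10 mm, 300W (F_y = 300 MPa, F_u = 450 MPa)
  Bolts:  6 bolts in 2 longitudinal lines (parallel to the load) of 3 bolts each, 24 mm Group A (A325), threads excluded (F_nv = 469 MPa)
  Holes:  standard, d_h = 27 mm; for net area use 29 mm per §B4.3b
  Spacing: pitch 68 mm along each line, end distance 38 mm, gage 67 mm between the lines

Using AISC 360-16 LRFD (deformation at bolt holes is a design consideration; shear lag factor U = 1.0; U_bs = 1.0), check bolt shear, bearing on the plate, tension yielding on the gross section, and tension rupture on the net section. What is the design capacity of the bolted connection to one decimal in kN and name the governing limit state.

519.8 kN (net-section rupture governs)

Bolt shear: A_b = π(24)²/4 = 452.39 mm². φR_n = 0.75 × 469 × 452.39 × 6 × 1 = 954.8 kN.
Bearing (10 mm plate, F_u = 450 MPa): end bolts L_c = 38 − 27/2 = 24.5, R_n = min(1.2×24.5×10×450, 2.4×24×10×450) = 132.3 kN/bolt; interior L_c = 68 − 27 = 41, R_n = 221.4 kN/bolt. φR_n = 0.75 × (2×132.3 + 4×221.4) = 862.7 kN.
Tension yield (gross): A_g = 212×10 = 2120 mm². φR_n = 0.90 × 300 × 2120 = 572.4 kN.
Tension rupture (net): A_n = (212 − 2×29)×10 = 1540 mm² (U = 1.0, A_e = A_n). φR_n = 0.75 × 450 × 1540 = 519.8 kN.
Governing: min(954.8, 862.7, 572.4, 519.8) = 519.8 kN → net-section rupture.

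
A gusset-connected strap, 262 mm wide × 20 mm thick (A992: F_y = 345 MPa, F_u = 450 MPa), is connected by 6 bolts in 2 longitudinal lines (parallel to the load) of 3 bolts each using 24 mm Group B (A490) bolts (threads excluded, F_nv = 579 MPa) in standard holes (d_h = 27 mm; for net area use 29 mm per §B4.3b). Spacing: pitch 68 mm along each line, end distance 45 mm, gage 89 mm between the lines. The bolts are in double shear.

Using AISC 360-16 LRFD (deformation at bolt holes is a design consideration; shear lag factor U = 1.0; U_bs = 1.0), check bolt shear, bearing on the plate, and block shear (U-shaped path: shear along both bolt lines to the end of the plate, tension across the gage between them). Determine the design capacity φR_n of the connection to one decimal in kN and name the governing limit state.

Bolt shear: A_b = π(24)²/4 = 452.39 mm². φR_n = 0.75 × 579 × 452.39 × 6 × 2 = 2357.4 kN.
Bearing (20 mm plate, F_u = 450 MPa): end bolts L_c = 45 − 27/2 = 31.5, R_n = min(1.2×31.5×20×450, 2.4×24×20×450) = 340.2 kN/bolt; interior L_c = 68 − 27 = 41, R_n = 442.8 kN/bolt. φR_n = 0.75 × (2×340.2 + 4×442.8) = 1838.7 kN.
Block shear: shear path 2×[45+2×68] = 2×181 mm, A_gv = 7240, A_nv = 2×(181 − 2.5×29)×20 = 4340 mm²; tension across gage: (89 − 1×29)×20 = 1200 mm². R_n = min(0.6×450×4340, 0.6×345×7240) + 1.0×450×1200 = min(1171.8, 1498.7) + 540 = 1711.8 kN. φR_n = 0.75 × 1711.8 = 1283.9 kN.
Governing: min(2357.4, 1838.7, 1283.9) = 1283.9 kN → block shear.

1283.9 kN (block shear governs)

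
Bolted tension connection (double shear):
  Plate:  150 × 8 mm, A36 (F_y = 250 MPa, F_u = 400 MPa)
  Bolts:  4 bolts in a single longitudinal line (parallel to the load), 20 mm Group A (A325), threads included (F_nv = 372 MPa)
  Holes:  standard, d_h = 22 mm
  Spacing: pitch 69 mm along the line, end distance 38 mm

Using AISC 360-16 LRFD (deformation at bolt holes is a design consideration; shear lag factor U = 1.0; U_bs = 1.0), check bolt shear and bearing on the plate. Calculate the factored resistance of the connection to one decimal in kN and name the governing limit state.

Bolt shear: A_b = π(20)²/4 = 314.16 mm². φR_n = 0.75 × 372 × 314.16 × 4 × 2 = 701.2 kN.
Bearing (8 mm plate, F_u = 400 MPa): end bolts L_c = 38 − 22/2 = 27, R_n = min(1.2×27×8×400, 2.4×20×8×400) = 103.68 kN/bolt; interior L_c = 69 − 22 = 47, R_n = 153.6 kN/bolt. φR_n = 0.75 × (1×103.68 + 3×153.6) = 423.4 kN.
Governing: min(701.2, 423.4) = 423.4 kN → bearing.

423.4 kN (bearing governs)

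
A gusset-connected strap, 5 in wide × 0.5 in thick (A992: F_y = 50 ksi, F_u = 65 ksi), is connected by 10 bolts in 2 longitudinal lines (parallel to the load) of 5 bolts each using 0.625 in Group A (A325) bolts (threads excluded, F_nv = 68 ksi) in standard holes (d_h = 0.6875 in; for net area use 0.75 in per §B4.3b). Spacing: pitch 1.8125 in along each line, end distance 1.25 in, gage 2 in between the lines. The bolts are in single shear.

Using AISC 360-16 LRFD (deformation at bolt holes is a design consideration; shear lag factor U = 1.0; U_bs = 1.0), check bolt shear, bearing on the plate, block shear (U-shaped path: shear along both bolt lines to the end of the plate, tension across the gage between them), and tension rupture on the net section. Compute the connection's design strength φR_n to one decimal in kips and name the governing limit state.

85.3 kips (net-section rupture governs)

Bolt shear: A_b = π(0.625)²/4 = 0.3068 in². φR_n = 0.75 × 68 × 0.3068 × 10 × 1 = 156.5 kips.
Bearing (0.5 in plate, F_u = 65 ksi): end bolts L_c = 1.25 − 0.6875/2 = 0.90625, R_n = min(1.2×0.90625×0.5×65, 2.4×0.625×0.5×65) = 35.344 kips/bolt; interior L_c = 1.8125 − 0.6875 = 1.125, R_n = 43.875 kips/bolt. φR_n = 0.75 × (2×35.344 + 8×43.875) = 316.3 kips.
Block shear: shear path 2×[1.25+4×1.8125] = 2×8.5 in, A_gv = 8.5, A_nv = 2×(8.5 − 4.5×0.75)×0.5 = 5.125 in²; tension across gage: (2 − 1×0.75)×0.5 = 0.625 in². R_n = min(0.6×65×5.125, 0.6×50×8.5) + 1.0×65×0.625 = min(199.88, 255) + 40.625 = 240.51 kips. φR_n = 0.75 × 240.51 = 180.4 kips.
Tension rupture (net): A_n = (5 − 2×0.75)×0.5 = 1.75 in² (U = 1.0, A_e = A_n). φR_n = 0.75 × 65 × 1.75 = 85.3 kips.
Governing: min(156.5, 316.3, 180.4, 85.3) = 85.3 kips → net-section rupture.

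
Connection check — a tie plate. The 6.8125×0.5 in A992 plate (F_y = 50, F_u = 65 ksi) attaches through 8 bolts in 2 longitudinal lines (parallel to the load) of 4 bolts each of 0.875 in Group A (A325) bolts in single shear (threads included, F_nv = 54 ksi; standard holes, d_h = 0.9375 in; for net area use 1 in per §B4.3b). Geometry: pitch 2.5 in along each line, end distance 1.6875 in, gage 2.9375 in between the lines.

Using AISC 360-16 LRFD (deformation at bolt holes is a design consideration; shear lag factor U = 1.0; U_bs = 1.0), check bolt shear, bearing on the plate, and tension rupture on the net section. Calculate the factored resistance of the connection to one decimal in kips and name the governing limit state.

Bolt shear: A_b = π(0.875)²/4 = 0.60132 in². φR_n = 0.75 × 54 × 0.60132 × 8 × 1 = 194.8 kips.
Bearing (0.5 in plate, F_u = 65 ksi): end bolts L_c = 1.6875 − 0.9375/2 = 1.21875, R_n = min(1.2×1.21875×0.5×65, 2.4×0.875×0.5×65) = 47.531 kips/bolt; interior L_c = 2.5 − 0.9375 = 1.5625, R_n = 60.938 kips/bolt. φR_n = 0.75 × (2×47.531 + 6×60.938) = 345.5 kips.
Tension rupture (net): A_n = (6.8125 − 2×1)×0.5 = 2.4063 in² (U = 1.0, A_e = A_n). φR_n = 0.75 × 65 × 2.4063 = 117.3 kips.
Governing: min(194.8, 345.5, 117.3) = 117.3 kips → net-section rupture.

117.3 kips (net-section rupture governs)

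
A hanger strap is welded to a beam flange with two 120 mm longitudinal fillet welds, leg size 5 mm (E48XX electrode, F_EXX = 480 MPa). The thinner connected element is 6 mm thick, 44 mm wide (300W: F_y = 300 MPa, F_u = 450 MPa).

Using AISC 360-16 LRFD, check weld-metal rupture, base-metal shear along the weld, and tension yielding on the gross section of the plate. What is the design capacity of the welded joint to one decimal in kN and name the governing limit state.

71.3 kN (gross-section yield governs)

Weld metal: throat = 0.707×5 = 3.535 mm, L = 2×120 = 240 mm. φR_n = 0.75 × 0.6 × 480 × 3.535 × 240 = 183.3 kN.
Base metal shear (6 mm plate): yield φR_n = 1.0×0.6×300×6×240 = 259.2 kN; rupture φR_n = 0.75×0.6×450×6×240 = 291.6 kN; take 259.2 kN (yield).
Tension yield (gross): A_g = 44×6 = 264 mm². φR_n = 0.90 × 300 × 264 = 71.3 kN.
Governing: min(183.3, 259.2, 71.3) = 71.3 kN → gross-section yield.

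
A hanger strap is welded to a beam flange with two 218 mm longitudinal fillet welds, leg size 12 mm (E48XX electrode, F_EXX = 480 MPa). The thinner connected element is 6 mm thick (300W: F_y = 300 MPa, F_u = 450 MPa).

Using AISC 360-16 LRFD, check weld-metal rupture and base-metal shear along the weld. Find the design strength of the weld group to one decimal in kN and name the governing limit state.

470.9 kN (base-metal shear governs)

Weld metal: throat = 0.707×12 = 8.484 mm, L = 2×218 = 436 mm. φR_n = 0.75 × 0.6 × 480 × 8.484 × 436 = 799.0 kN.
Base metal shear (6 mm plate): yield φR_n = 1.0×0.6×300×6×436 = 470.9 kN; rupture φR_n = 0.75×0.6×450×6×436 = 529.7 kN; take 470.9 kN (yield).
Governing: min(799.0, 470.9) = 470.9 kN → base-metal shear.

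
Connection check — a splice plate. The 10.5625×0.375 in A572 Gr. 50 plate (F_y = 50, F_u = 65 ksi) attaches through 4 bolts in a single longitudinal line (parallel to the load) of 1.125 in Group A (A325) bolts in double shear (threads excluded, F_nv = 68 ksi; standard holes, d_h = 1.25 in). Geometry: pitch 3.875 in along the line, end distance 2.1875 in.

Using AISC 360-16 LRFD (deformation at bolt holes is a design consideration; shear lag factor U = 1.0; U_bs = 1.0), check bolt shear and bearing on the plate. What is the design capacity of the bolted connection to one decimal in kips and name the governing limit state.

Bolt shear: A_b = π(1.125)²/4 = 0.99402 in². φR_n = 0.75 × 68 × 0.99402 × 4 × 2 = 405.6 kips.
Bearing (0.375 in plate, F_u = 65 ksi): end bolts L_c = 2.1875 − 1.25/2 = 1.5625, R_n = min(1.2×1.5625×0.375×65, 2.4×1.125×0.375×65) = 45.703 kips/bolt; interior L_c = 3.875 − 1.25 = 2.625, R_n = 65.813 kips/bolt. φR_n = 0.75 × (1×45.703 + 3×65.813) = 182.4 kips.
Governing: min(405.6, 182.4) = 182.4 kips → bearing.

182.4 kips (bearing governs)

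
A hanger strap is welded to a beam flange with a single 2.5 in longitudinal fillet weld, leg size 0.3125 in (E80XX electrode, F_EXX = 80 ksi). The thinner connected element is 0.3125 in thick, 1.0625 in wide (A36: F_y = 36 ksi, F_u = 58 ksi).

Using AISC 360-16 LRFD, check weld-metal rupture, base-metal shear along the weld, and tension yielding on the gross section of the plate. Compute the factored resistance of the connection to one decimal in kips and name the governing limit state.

10.8 kips (gross-section yield governs)

Weld metal: throat = 0.707×0.3125 = 0.22094 in, L = 2.5 in. φR_n = 0.75 × 0.6 × 80 × 0.22094 × 2.5 = 19.9 kips.
Base metal shear (0.3125 in plate): yield φR_n = 1.0×0.6×36×0.3125×2.5 = 16.9 kips; rupture φR_n = 0.75×0.6×58×0.3125×2.5 = 20.4 kips; take 16.9 kips (yield).
Tension yield (gross): A_g = 1.0625×0.3125 = 0.33203 in². φR_n = 0.90 × 36 × 0.33203 = 10.8 kips.
Governing: min(19.9, 16.9, 10.8) = 10.8 kips → gross-section yield.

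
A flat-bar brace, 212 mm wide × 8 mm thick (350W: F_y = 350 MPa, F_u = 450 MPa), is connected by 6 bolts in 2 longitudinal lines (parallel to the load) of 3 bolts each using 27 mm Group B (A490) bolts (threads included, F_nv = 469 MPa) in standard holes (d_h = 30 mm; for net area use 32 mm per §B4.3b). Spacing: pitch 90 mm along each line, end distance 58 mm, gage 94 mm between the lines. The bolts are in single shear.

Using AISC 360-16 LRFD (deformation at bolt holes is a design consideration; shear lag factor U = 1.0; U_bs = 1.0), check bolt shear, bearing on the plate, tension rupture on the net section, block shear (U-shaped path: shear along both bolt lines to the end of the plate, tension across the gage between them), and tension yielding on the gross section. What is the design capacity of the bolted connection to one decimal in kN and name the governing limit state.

Bolt shear: A_b = π(27)²/4 = 572.56 mm². φR_n = 0.75 × 469 × 572.56 × 6 × 1 = 1208.4 kN.
Bearing (8 mm plate, F_u = 450 MPa): end bolts L_c = 58 − 30/2 = 43, R_n = min(1.2×43×8×450, 2.4×27×8×450) = 185.76 kN/bolt; interior L_c = 90 − 30 = 60, R_n = 233.28 kN/bolt. φR_n = 0.75 × (2×185.76 + 4×233.28) = 978.5 kN.
Tension rupture (net): A_n = (212 − 2×32)×8 = 1184 mm² (U = 1.0, A_e = A_n). φR_n = 0.75 × 450 × 1184 = 399.6 kN.
Block shear: shear path 2×[58+2×90] = 2×238 mm, A_gv = 3808, A_nv = 2×(238 − 2.5×32)×8 = 2528 mm²; tension across gage: (94 − 1×32)×8 = 496 mm². R_n = min(0.6×450×2528, 0.6×350×3808) + 1.0×450×496 = min(682.56, 799.68) + 223.2 = 905.76 kN. φR_n = 0.75 × 905.76 = 679.3 kN.
Tension yield (gross): A_g = 212×8 = 1696 mm². φR_n = 0.90 × 350 × 1696 = 534.2 kN.
Governing: min(1208.4, 978.5, 399.6, 679.3, 534.2) = 399.6 kN → net-section rupture.

399.6 kN (net-section rupture governs)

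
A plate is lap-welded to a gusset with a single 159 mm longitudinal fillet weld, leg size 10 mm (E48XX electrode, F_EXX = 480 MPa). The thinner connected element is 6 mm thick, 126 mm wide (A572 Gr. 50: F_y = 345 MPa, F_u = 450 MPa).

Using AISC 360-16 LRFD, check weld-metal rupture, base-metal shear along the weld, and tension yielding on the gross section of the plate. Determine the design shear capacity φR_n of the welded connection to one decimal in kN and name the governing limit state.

193.2 kN (base-metal shear governs)

Weld metal: throat = 0.707×10 = 7.07 mm, L = 159 mm. φR_n = 0.75 × 0.6 × 480 × 7.07 × 159 = 242.8 kN.
Base metal shear (6 mm plate): yield φR_n = 1.0×0.6×345×6×159 = 197.5 kN; rupture φR_n = 0.75×0.6×450×6×159 = 193.2 kN; take 193.2 kN (rupture).
Tension yield (gross): A_g = 126×6 = 756 mm². φR_n = 0.90 × 345 × 756 = 234.7 kN.
Governing: min(242.8, 193.2, 234.7) = 193.2 kN → base-metal shear.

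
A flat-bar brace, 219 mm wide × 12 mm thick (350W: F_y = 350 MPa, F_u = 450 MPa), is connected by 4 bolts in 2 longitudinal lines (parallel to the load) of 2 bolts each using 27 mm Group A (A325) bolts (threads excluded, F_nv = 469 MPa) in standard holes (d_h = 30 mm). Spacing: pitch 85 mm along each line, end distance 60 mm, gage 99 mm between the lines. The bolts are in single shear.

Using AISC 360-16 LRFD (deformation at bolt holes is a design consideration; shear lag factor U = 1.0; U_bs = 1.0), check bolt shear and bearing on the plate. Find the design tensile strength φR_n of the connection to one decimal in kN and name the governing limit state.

Bolt shear: A_b = π(27)²/4 = 572.56 mm². φR_n = 0.75 × 469 × 572.56 × 4 × 1 = 805.6 kN.
Bearing (12 mm plate, F_u = 450 MPa): end bolts L_c = 60 − 30/2 = 45, R_n = min(1.2×45×12×450, 2.4×27×12×450) = 291.6 kN/bolt; interior L_c = 85 − 30 = 55, R_n = 349.92 kN/bolt. φR_n = 0.75 × (2×291.6 + 2×349.92) = 962.3 kN.
Governing: min(805.6, 962.3) = 805.6 kN → bolt shear.

805.6 kN (bolt shear governs)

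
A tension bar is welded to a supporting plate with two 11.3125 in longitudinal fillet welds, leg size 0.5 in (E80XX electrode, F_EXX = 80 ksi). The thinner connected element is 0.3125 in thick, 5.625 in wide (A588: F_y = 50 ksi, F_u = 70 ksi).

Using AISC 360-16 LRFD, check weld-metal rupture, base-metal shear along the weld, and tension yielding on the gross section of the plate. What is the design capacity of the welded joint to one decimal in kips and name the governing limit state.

Weld metal: throat = 0.707×0.5 = 0.3535 in, L = 2×11.3125 = 22.625 in. φR_n = 0.75 × 0.6 × 80 × 0.3535 × 22.625 = 287.9 kips.
Base metal shear (0.3125 in plate): yield φR_n = 1.0×0.6×50×0.3125×22.625 = 212.1 kips; rupture φR_n = 0.75×0.6×70×0.3125×22.625 = 222.7 kips; take 212.1 kips (yield).
Tension yield (gross): A_g = 5.625×0.3125 = 1.7578 in². φR_n = 0.90 × 50 × 1.7578 = 79.1 kips.
Governing: min(287.9, 212.1, 79.1) = 79.1 kips → gross-section yield.

79.1 kips (gross-section yield governs)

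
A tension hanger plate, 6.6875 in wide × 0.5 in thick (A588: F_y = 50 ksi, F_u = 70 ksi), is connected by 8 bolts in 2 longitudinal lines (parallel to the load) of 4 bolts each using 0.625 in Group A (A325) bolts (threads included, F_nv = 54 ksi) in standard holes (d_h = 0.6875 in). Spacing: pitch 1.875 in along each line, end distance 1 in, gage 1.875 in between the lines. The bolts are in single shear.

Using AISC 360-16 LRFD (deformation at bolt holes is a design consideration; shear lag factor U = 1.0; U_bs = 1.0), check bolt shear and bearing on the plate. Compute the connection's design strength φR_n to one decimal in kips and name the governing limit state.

99.4 kips (bolt shear governs)

Bolt shear: A_b = π(0.625)²/4 = 0.3068 in². φR_n = 0.75 × 54 × 0.3068 × 8 × 1 = 99.4 kips.
Bearing (0.5 in plate, F_u = 70 ksi): end bolts L_c = 1 − 0.6875/2 = 0.65625, R_n = min(1.2×0.65625×0.5×70, 2.4×0.625×0.5×70) = 27.563 kips/bolt; interior L_c = 1.875 − 0.6875 = 1.1875, R_n = 49.875 kips/bolt. φR_n = 0.75 × (2×27.563 + 6×49.875) = 265.8 kips.
Governing: min(99.4, 265.8) = 99.4 kips → bolt shear.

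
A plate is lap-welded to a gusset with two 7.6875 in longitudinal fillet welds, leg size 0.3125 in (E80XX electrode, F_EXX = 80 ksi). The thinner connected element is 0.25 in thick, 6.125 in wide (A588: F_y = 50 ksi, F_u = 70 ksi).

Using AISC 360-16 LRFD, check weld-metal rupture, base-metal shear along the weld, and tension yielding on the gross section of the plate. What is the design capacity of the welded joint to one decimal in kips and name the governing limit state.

68.9 kips (gross-section yield governs)

Weld metal: throat = 0.707×0.3125 = 0.22094 in, L = 2×7.6875 = 15.375 in. φR_n = 0.75 × 0.6 × 80 × 0.22094 × 15.375 = 122.3 kips.
Base metal shear (0.25 in plate): yield φR_n = 1.0×0.6×50×0.25×15.375 = 115.3 kips; rupture φR_n = 0.75×0.6×70×0.25×15.375 = 121.1 kips; take 115.3 kips (yield).
Tension yield (gross): A_g = 6.125×0.25 = 1.5313 in². φR_n = 0.90 × 50 × 1.5313 = 68.9 kips.
Governing: min(122.3, 115.3, 68.9) = 68.9 kips → gross-section yield.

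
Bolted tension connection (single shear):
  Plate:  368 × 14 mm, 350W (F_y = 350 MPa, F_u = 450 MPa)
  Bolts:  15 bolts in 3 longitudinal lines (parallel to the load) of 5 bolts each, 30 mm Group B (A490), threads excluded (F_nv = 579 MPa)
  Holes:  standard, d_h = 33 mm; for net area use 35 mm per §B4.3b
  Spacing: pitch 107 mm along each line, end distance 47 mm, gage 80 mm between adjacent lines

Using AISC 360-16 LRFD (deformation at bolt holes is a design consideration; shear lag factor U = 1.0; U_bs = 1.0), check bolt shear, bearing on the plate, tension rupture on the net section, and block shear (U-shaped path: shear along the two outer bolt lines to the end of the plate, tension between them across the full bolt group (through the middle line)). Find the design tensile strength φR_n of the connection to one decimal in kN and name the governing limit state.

Bolt shear: A_b = π(30)²/4 = 706.86 mm². φR_n = 0.75 × 579 × 706.86 × 15 × 1 = 4604.3 kN.
Bearing (14 mm plate, F_u = 450 MPa): end bolts L_c = 47 − 33/2 = 30.5, R_n = min(1.2×30.5×14×450, 2.4×30×14×450) = 230.58 kN/bolt; interior L_c = 107 − 33 = 74, R_n = 453.6 kN/bolt. φR_n = 0.75 × (3×230.58 + 12×453.6) = 4601.2 kN.
Tension rupture (net): A_n = (368 − 3×35)×14 = 3682 mm² (U = 1.0, A_e = A_n). φR_n = 0.75 × 450 × 3682 = 1242.7 kN.
Block shear: shear path 2×[47+4×107] = 2×475 mm, A_gv = 13300, A_nv = 2×(475 − 4.5×35)×14 = 8890 mm²; tension across gage: (160 − 2×35)×14 = 1260 mm². R_n = min(0.6×450×8890, 0.6×350×13300) + 1.0×450×1260 = min(2400.3, 2793) + 567 = 2967.3 kN. φR_n = 0.75 × 2967.3 = 2225.5 kN.
Governing: min(4604.3, 4601.2, 1242.7, 2225.5) = 1242.7 kN → net-section rupture.

1242.7 kN (net-section rupture governs)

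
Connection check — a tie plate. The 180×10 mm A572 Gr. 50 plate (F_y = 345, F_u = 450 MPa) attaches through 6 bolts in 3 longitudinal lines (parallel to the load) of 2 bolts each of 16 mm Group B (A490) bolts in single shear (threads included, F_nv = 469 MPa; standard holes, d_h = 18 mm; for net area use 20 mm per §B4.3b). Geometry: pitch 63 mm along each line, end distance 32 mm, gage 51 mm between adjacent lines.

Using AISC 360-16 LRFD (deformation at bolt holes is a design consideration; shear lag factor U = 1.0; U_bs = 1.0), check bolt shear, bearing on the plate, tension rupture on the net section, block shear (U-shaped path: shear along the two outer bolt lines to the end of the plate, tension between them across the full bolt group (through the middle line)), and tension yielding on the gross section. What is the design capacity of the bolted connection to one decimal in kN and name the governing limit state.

Bolt shear: A_b = π(16)²/4 = 201.06 mm². φR_n = 0.75 × 469 × 201.06 × 6 × 1 = 424.3 kN.
Bearing (10 mm plate, F_u = 450 MPa): end bolts L_c = 32 − 18/2 = 23, R_n = min(1.2×23×10×450, 2.4×16×10×450) = 124.2 kN/bolt; interior L_c = 63 − 18 = 45, R_n = 172.8 kN/bolt. φR_n = 0.75 × (3×124.2 + 3×172.8) = 668.3 kN.
Tension rupture (net): A_n = (180 − 3×20)×10 = 1200 mm² (U = 1.0, A_e = A_n). φR_n = 0.75 × 450 × 1200 = 405.0 kN.
Block shear: shear path 2×[32+1×63] = 2×95 mm, A_gv = 1900, A_nv = 2×(95 − 1.5×20)×10 = 1300 mm²; tension across gage: (102 − 2×20)×10 = 620 mm². R_n = min(0.6×450×1300, 0.6×345×1900) + 1.0×450×620 = min(351, 393.3) + 279 = 630 kN. φR_n = 0.75 × 630 = 472.5 kN.
Tension yield (gross): A_g = 180×10 = 1800 mm². φR_n = 0.90 × 345 × 1800 = 558.9 kN.
Governing: min(424.3, 668.3, 405.0, 472.5, 558.9) = 405.0 kN → net-section rupture.

405.0 kN (net-section rupture governs)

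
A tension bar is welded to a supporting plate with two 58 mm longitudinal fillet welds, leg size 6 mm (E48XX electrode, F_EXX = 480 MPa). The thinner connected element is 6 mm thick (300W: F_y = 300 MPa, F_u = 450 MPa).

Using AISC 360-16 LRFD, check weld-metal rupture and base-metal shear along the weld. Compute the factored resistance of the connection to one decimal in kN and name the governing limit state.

106.3 kN (weld metal governs)

Weld metal: throat = 0.707×6 = 4.242 mm, L = 2×58 = 116 mm. φR_n = 0.75 × 0.6 × 480 × 4.242 × 116 = 106.3 kN.
Base metal shear (6 mm plate): yield φR_n = 1.0×0.6×300×6×116 = 125.3 kN; rupture φR_n = 0.75×0.6×450×6×116 = 140.9 kN; take 125.3 kN (yield).
Governing: min(106.3, 125.3) = 106.3 kN → weld metal.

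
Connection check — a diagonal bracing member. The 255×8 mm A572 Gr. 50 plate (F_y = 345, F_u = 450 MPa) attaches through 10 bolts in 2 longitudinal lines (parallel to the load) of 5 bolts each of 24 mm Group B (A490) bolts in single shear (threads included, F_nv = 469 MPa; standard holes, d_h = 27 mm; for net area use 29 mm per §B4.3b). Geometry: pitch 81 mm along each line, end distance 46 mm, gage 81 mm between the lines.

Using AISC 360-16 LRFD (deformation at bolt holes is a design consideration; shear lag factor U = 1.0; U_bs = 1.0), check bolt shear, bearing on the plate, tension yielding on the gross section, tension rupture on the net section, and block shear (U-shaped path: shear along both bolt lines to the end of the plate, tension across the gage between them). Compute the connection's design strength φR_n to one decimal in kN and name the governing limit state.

Bolt shear: A_b = π(24)²/4 = 452.39 mm². φR_n = 0.75 × 469 × 452.39 × 10 × 1 = 1591.3 kN.
Bearing (8 mm plate, F_u = 450 MPa): end bolts L_c = 46 − 27/2 = 32.5, R_n = min(1.2×32.5×8×450, 2.4×24×8×450) = 140.4 kN/bolt; interior L_c = 81 − 27 = 54, R_n = 207.36 kN/bolt. φR_n = 0.75 × (2×140.4 + 8×207.36) = 1454.8 kN.
Tension yield (gross): A_g = 255×8 = 2040 mm². φR_n = 0.90 × 345 × 2040 = 633.4 kN.
Tension rupture (net): A_n = (255 − 2×29)×8 = 1576 mm² (U = 1.0, A_e = A_n). φR_n = 0.75 × 450 × 1576 = 531.9 kN.
Block shear: shear path 2×[46+4×81] = 2×370 mm, A_gv = 5920, A_nv = 2×(370 − 4.5×29)×8 = 3832 mm²; tension across gage: (81 − 1×29)×8 = 416 mm². R_n = min(0.6×450×3832, 0.6×345×5920) + 1.0×450×416 = min(1034.6, 1225.4) + 187.2 = 1221.8 kN. φR_n = 0.75 × 1221.8 = 916.4 kN.
Governing: min(1591.3, 1454.8, 633.4, 531.9, 916.4) = 531.9 kN → net-section rupture.

531.9 kN (net-section rupture governs)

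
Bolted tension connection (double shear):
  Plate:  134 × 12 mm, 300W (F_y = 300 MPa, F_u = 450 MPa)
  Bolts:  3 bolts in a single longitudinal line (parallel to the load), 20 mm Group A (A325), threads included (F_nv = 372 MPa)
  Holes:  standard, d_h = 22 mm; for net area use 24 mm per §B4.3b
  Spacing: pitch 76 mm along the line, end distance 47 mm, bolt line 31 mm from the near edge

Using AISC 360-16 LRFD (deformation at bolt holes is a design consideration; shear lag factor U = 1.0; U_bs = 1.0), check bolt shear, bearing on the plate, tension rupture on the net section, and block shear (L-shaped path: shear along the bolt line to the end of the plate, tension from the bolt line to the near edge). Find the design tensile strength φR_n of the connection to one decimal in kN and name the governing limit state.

Bolt shear: A_b = π(20)²/4 = 314.16 mm². φR_n = 0.75 × 372 × 314.16 × 3 × 2 = 525.9 kN.
Bearing (12 mm plate, F_u = 450 MPa): end bolts L_c = 47 − 22/2 = 36, R_n = min(1.2×36×12×450, 2.4×20×12×450) = 233.28 kN/bolt; interior L_c = 76 − 22 = 54, R_n = 259.2 kN/bolt. φR_n = 0.75 × (1×233.28 + 2×259.2) = 563.8 kN.
Tension rupture (net): A_n = (134 − 1×24)×12 = 1320 mm² (U = 1.0, A_e = A_n). φR_n = 0.75 × 450 × 1320 = 445.5 kN.
Block shear: shear path 1×[47+2×76] = 1×199 mm, A_gv = 2388, A_nv = 1×(199 − 2.5×24)×12 = 1668 mm²; tension to near edge: (31 − 0.5×24)×12 = 228 mm². R_n = min(0.6×450×1668, 0.6×300×2388) + 1.0×450×228 = min(450.36, 429.84) + 102.6 = 532.44 kN. φR_n = 0.75 × 532.44 = 399.3 kN.
Governing: min(525.9, 563.8, 445.5, 399.3) = 399.3 kN → block shear.

399.3 kN (block shear governs)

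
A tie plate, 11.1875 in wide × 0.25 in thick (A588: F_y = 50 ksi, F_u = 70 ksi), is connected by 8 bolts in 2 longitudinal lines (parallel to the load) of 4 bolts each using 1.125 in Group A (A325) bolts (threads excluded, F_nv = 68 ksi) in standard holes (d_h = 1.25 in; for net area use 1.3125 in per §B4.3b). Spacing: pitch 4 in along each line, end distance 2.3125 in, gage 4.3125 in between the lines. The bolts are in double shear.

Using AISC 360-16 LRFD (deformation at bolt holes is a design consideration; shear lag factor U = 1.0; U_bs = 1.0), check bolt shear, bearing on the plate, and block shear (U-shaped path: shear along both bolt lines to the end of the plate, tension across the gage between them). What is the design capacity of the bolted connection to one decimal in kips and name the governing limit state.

Bolt shear: A_b = π(1.125)²/4 = 0.99402 in². φR_n = 0.75 × 68 × 0.99402 × 8 × 2 = 811.1 kips.
Bearing (0.25 in plate, F_u = 70 ksi): end bolts L_c = 2.3125 − 1.25/2 = 1.6875, R_n = min(1.2×1.6875×0.25×70, 2.4×1.125×0.25×70) = 35.438 kips/bolt; interior L_c = 4 − 1.25 = 2.75, R_n = 47.25 kips/bolt. φR_n = 0.75 × (2×35.438 + 6×47.25) = 265.8 kips.
Block shear: shear path 2×[2.3125+3×4] = 2×14.3125 in, A_gv = 7.1563, A_nv = 2×(14.3125 − 3.5×1.3125)×0.25 = 4.8594 in²; tension across gage: (4.3125 − 1×1.3125)×0.25 = 0.75 in². R_n = min(0.6×70×4.8594, 0.6×50×7.1563) + 1.0×70×0.75 = min(204.09, 214.69) + 52.5 = 256.59 kips. φR_n = 0.75 × 256.59 = 192.4 kips.
Governing: min(811.1, 265.8, 192.4) = 192.4 kips → block shear.

192.4 kips (block shear governs)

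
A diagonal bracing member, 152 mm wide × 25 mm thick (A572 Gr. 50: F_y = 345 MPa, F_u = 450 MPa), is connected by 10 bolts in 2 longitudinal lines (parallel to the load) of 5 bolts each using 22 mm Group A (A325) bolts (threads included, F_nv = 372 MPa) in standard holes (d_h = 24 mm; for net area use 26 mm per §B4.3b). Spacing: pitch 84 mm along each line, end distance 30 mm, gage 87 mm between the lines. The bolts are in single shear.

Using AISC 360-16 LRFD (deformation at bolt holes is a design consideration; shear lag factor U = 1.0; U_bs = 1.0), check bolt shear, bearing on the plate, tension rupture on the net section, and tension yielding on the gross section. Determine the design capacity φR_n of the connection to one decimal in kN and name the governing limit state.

843.8 kN (net-section rupture governs)

Bolt shear: A_b = π(22)²/4 = 380.13 mm². φR_n = 0.75 × 372 × 380.13 × 10 × 1 = 1060.6 kN.
Bearing (25 mm plate, F_u = 450 MPa): end bolts L_c = 30 − 24/2 = 18, R_n = min(1.2×18×25×450, 2.4×22×25×450) = 243 kN/bolt; interior L_c = 84 − 24 = 60, R_n = 594 kN/bolt. φR_n = 0.75 × (2×243 + 8×594) = 3928.5 kN.
Tension rupture (net): A_n = (152 − 2×26)×25 = 2500 mm² (U = 1.0, A_e = A_n). φR_n = 0.75 × 450 × 2500 = 843.8 kN.
Tension yield (gross): A_g = 152×25 = 3800 mm². φR_n = 0.90 × 345 × 3800 = 1179.9 kN.
Governing: min(1060.6, 3928.5, 843.8, 1179.9) = 843.8 kN → net-section rupture.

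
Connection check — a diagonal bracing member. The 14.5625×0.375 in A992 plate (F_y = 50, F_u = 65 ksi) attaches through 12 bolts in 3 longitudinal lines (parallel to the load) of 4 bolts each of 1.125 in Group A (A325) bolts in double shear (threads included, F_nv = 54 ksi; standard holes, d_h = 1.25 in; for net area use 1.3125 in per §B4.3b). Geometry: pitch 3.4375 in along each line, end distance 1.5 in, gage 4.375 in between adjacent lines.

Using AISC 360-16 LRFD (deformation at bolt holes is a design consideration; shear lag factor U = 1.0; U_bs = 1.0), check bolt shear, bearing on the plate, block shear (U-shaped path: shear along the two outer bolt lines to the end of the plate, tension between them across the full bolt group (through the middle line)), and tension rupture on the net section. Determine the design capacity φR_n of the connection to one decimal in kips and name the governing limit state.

194.2 kips (net-section rupture governs)

Bolt shear: A_b = π(1.125)²/4 = 0.99402 in². φR_n = 0.75 × 54 × 0.99402 × 12 × 2 = 966.2 kips.
Bearing (0.375 in plate, F_u = 65 ksi): end bolts L_c = 1.5 − 1.25/2 = 0.875, R_n = min(1.2×0.875×0.375×65, 2.4×1.125×0.375×65) = 25.594 kips/bolt; interior L_c = 3.4375 − 1.25 = 2.1875, R_n = 63.984 kips/bolt. φR_n = 0.75 × (3×25.594 + 9×63.984) = 489.5 kips.
Block shear: shear path 2×[1.5+3×3.4375] = 2×11.8125 in, A_gv = 8.8594, A_nv = 2×(11.8125 − 3.5×1.3125)×0.375 = 5.4141 in²; tension across gage: (8.75 − 2×1.3125)×0.375 = 2.2969 in². R_n = min(0.6×65×5.4141, 0.6×50×8.8594) + 1.0×65×2.2969 = min(211.15, 265.78) + 149.3 = 360.45 kips. φR_n = 0.75 × 360.45 = 270.3 kips.
Tension rupture (net): A_n = (14.5625 − 3×1.3125)×0.375 = 3.9844 in² (U = 1.0, A_e = A_n). φR_n = 0.75 × 65 × 3.9844 = 194.2 kips.
Governing: min(966.2, 489.5, 270.3, 194.2) = 194.2 kips → net-section rupture.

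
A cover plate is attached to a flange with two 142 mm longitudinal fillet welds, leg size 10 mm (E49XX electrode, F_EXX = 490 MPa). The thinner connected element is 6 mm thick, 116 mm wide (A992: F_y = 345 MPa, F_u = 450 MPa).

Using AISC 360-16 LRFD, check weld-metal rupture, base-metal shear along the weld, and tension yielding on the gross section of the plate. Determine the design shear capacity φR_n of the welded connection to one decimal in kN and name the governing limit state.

216.1 kN (gross-section yield governs)

Weld metal: throat = 0.707×10 = 7.07 mm, L = 2×142 = 284 mm. φR_n = 0.75 × 0.6 × 490 × 7.07 × 284 = 442.7 kN.
Base metal shear (6 mm plate): yield φR_n = 1.0×0.6×345×6×284 = 352.7 kN; rupture φR_n = 0.75×0.6×450×6×284 = 345.1 kN; take 345.1 kN (rupture).
Tension yield (gross): A_g = 116×6 = 696 mm². φR_n = 0.90 × 345 × 696 = 216.1 kN.
Governing: min(442.7, 345.1, 216.1) = 216.1 kN → gross-section yield.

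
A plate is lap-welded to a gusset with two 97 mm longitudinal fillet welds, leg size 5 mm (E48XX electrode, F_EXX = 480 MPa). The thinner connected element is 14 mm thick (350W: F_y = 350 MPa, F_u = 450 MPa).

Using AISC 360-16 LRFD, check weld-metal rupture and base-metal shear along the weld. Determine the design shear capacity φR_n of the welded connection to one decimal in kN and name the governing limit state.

Weld metal: throat = 0.707×5 = 3.535 mm, L = 2×97 = 194 mm. φR_n = 0.75 × 0.6 × 480 × 3.535 × 194 = 148.1 kN.
Base metal shear (14 mm plate): yield φR_n = 1.0×0.6×350×14×194 = 570.4 kN; rupture φR_n = 0.75×0.6×450×14×194 = 550.0 kN; take 550.0 kN (rupture).
Governing: min(148.1, 550.0) = 148.1 kN → weld metal.

148.1 kN (weld metal governs)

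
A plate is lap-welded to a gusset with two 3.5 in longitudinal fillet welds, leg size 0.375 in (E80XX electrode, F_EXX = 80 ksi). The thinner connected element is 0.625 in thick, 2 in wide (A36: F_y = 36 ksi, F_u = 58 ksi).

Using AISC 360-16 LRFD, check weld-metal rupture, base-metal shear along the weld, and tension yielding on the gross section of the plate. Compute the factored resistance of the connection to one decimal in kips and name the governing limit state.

Weld metal: throat = 0.707×0.375 = 0.26513 in, L = 2×3.5 = 7 in. φR_n = 0.75 × 0.6 × 80 × 0.26513 × 7 = 66.8 kips.
Base metal shear (0.625 in plate): yield φR_n = 1.0×0.6×36×0.625×7 = 94.5 kips; rupture φR_n = 0.75×0.6×58×0.625×7 = 114.2 kips; take 94.5 kips (yield).
Tension yield (gross): A_g = 2×0.625 = 1.25 in². φR_n = 0.90 × 36 × 1.25 = 40.5 kips.
Governing: min(66.8, 94.5, 40.5) = 40.5 kips → gross-section yield.

40.5 kips (gross-section yield governs)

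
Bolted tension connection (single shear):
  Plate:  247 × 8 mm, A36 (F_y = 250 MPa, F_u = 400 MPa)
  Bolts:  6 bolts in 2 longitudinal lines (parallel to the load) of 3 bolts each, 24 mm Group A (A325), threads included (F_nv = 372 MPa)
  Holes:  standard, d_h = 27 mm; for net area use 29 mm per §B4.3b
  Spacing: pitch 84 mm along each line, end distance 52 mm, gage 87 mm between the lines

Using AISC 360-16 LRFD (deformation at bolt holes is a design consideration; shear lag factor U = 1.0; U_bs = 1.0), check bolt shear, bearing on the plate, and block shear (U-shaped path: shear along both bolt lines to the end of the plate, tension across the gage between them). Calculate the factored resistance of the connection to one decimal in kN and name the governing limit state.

535.2 kN (block shear governs)

Bolt shear: A_b = π(24)²/4 = 452.39 mm². φR_n = 0.75 × 372 × 452.39 × 6 × 1 = 757.3 kN.
Bearing (8 mm plate, F_u = 400 MPa): end bolts L_c = 52 − 27/2 = 38.5, R_n = min(1.2×38.5×8×400, 2.4×24×8×400) = 147.84 kN/bolt; interior L_c = 84 − 27 = 57, R_n = 184.32 kN/bolt. φR_n = 0.75 × (2×147.84 + 4×184.32) = 774.7 kN.
Block shear: shear path 2×[52+2×84] = 2×220 mm, A_gv = 3520, A_nv = 2×(220 − 2.5×29)×8 = 2360 mm²; tension across gage: (87 − 1×29)×8 = 464 mm². R_n = min(0.6×400×2360, 0.6×250×3520) + 1.0×400×464 = min(566.4, 528) + 185.6 = 713.6 kN. φR_n = 0.75 × 713.6 = 535.2 kN.
Governing: min(757.3, 774.7, 535.2) = 535.2 kN → block shear.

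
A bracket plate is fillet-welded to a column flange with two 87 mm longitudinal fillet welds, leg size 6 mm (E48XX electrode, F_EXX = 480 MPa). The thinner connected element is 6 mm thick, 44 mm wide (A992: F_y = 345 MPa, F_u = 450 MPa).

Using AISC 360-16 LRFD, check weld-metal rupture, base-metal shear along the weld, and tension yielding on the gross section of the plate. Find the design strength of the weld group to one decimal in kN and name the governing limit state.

82.0 kN (gross-section yield governs)

Weld metal: throat = 0.707×6 = 4.242 mm, L = 2×87 = 174 mm. φR_n = 0.75 × 0.6 × 480 × 4.242 × 174 = 159.4 kN.
Base metal shear (6 mm plate): yield φR_n = 1.0×0.6×345×6×174 = 216.1 kN; rupture φR_n = 0.75×0.6×450×6×174 = 211.4 kN; take 211.4 kN (rupture).
Tension yield (gross): A_g = 44×6 = 264 mm². φR_n = 0.90 × 345 × 264 = 82.0 kN.
Governing: min(159.4, 211.4, 82.0) = 82.0 kN → gross-section yield.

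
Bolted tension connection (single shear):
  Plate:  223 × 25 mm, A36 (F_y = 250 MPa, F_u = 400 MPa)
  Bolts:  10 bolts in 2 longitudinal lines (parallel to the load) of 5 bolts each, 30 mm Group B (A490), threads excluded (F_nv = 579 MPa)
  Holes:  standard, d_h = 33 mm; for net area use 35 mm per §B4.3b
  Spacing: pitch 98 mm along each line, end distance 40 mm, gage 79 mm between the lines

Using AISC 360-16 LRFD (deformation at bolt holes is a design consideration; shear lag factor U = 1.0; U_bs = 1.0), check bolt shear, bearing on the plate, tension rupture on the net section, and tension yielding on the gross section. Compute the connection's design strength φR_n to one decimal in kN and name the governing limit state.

Bolt shear: A_b = π(30)²/4 = 706.86 mm². φR_n = 0.75 × 579 × 706.86 × 10 × 1 = 3069.5 kN.
Bearing (25 mm plate, F_u = 400 MPa): end bolts L_c = 40 − 33/2 = 23.5, R_n = min(1.2×23.5×25×400, 2.4×30×25×400) = 282 kN/bolt; interior L_c = 98 − 33 = 65, R_n = 720 kN/bolt. φR_n = 0.75 × (2×282 + 8×720) = 4743.0 kN.
Tension rupture (net): A_n = (223 − 2×35)×25 = 3825 mm² (U = 1.0, A_e = A_n). φR_n = 0.75 × 400 × 3825 = 1147.5 kN.
Tension yield (gross): A_g = 223×25 = 5575 mm². φR_n = 0.90 × 250 × 5575 = 1254.4 kN.
Governing: min(3069.5, 4743.0, 1147.5, 1254.4) = 1147.5 kN → net-section rupture.

1147.5 kN (net-section rupture governs)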